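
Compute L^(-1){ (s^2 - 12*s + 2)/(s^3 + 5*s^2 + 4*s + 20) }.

-sin(2*t) - 2*cos(2*t) + 3*exp(-5*t)

Factor the denominator: s^3 + 5*s^2 + 4*s + 20 = (s + 5)*(s^2 + 4).
Partial fraction decomposition gives [3/(s + 5)] + [-2*s/(s^2 + 4)] + [-2/(s^2 + 4)].
Invert each term: 3/(s + 5) ↔ 3e^(-5t); -2·s/(s^2 + 4) ↔ -2cos(2t); -1·2/(s^2 + 4) ↔ -sin(2t).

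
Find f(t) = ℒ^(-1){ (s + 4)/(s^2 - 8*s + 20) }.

f(t) = 4*exp(4*t)*sin(2*t) + exp(4*t)*cos(2*t)

Complete the square in the denominator: s^2 - 8*s + 20 = (s - 4)^2 + 2^2.
Split the numerator to match: s + 4 = 1·(s - 4) + 4·2.
Invert each term: 1·(s - 4)/((s - 4)^2 + 4) ↔ e^(4t)cos(2t); 4·2/((s - 4)^2 + 4) ↔ 4e^(4t)sin(2t).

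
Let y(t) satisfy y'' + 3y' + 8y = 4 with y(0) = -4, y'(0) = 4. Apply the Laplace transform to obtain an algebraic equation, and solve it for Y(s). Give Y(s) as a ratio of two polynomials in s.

Take the Laplace transform of both sides.
Using L{y''} = s^2 Y - s·y(0) - y'(0) and L{y'} = sY - y(0), with y(0) = -4, y'(0) = 4, the left side becomes (s^2 + 3*s + 8)Y - (-4*s - 8).
The right side is L{4} = 4/s.
So (s^2 + 3*s + 8)Y = 4/s + (-4*s - 8).
Solve for Y(s) and write it as one ratio of polynomials.

Y(s) = (-4*s^2 - 8*s + 4)/(s^3 + 3*s^2 + 8*s)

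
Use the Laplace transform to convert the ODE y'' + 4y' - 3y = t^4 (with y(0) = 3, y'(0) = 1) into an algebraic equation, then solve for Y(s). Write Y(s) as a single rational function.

Transform both sides with L{·}.
With L{y''} = s^2 Y - s·y(0) - y'(0) and L{y'} = sY - y(0), with y(0) = 3, y'(0) = 1: the LHS transforms to (s^2 + 4*s - 3)Y - (3*s + 13).
The right side is L{t^4} = 24/s^5.
So (s^2 + 4*s - 3)Y = 24/s^5 + (3*s + 13).
Solve for Y(s) and write it as one ratio of polynomials.

Y(s) = (3*s^6 + 13*s^5 + 24)/(s^7 + 4*s^6 - 3*s^5)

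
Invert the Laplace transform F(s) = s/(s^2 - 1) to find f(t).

Since L{cosh(t)} = s/(s^2 - 1), the inverse is cosh(t).

f(t) = cosh(t)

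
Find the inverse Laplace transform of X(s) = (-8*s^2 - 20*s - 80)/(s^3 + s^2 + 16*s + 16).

Factor the denominator: s^3 + s^2 + 16*s + 16 = (s + 1)*(s^2 + 16).
Partial fraction decomposition gives [-4/(s + 1)] + [-4*s/(s^2 + 16)] + [-16/(s^2 + 16)].
Invert each term: -4/(s + 1) ↔ -4e^(-t); -4·s/(s^2 + 16) ↔ -4cos(4t); -4·4/(s^2 + 16) ↔ -4sin(4t).

-4*sin(4*t) - 4*cos(4*t) - 4*exp(-t)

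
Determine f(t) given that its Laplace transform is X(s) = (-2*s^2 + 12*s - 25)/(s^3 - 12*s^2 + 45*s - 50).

f(t) = -5*t*exp(5*t) - exp(5*t) - exp(2*t)

Factor the denominator: s^3 - 12*s^2 + 45*s - 50 = (s - 5)^2*(s - 2).
Partial fraction decomposition gives [-1/(s - 5)] + [-5/(s - 5)^2] + [-1/(s - 2)].
Invert each term: -1/(s - 5) ↔ -e^(5t); -5/(s - 5)^2 ↔ -5t·e^(5t); -1/(s - 2) ↔ -e^(2t).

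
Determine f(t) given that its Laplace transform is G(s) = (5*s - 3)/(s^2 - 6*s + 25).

f(t) = 3*exp(3*t)*sin(4*t) + 5*exp(3*t)*cos(4*t)

Complete the square in the denominator: s^2 - 6*s + 25 = (s - 3)^2 + 4^2.
Split the numerator to match: 5*s - 3 = 5·(s - 3) + 3·4.
Invert each term: 5·(s - 3)/((s - 3)^2 + 16) ↔ 5e^(3t)cos(4t); 3·4/((s - 3)^2 + 16) ↔ 3e^(3t)sin(4t).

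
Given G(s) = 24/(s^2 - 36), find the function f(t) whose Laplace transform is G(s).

Since L{sinh(6t)} = 6/(s^2 - 36), the inverse is sinh(6*t), scaled by 4.

f(t) = 4*sinh(6*t)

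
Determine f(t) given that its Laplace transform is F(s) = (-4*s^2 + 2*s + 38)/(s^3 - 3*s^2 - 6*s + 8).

f(t) = -exp(4*t) - 4*exp(t) + exp(-2*t)

Factor the denominator: s^3 - 3*s^2 - 6*s + 8 = (s - 4)*(s - 1)*(s + 2).
Partial fraction decomposition gives [-4/(s - 1)] + [-1/(s - 4)] + [1/(s + 2)].
Invert each term: -4/(s - 1) ↔ -4e^(t); -1/(s - 4) ↔ -e^(4t); 1/(s + 2) ↔ e^(-2t).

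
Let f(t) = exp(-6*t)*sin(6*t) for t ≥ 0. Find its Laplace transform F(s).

F(s) = 6/((s + 6)^2 + 36)

L{sin(6t)} = 6/(s^2 + 36).
By the first shifting theorem, multiplying by e^(-6t) replaces s with s + 6.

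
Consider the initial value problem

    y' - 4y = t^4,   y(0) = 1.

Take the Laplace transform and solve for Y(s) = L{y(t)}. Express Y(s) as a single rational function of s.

Y(s) = (s^5 + 24)/(s^6 - 4*s^5)

Take the Laplace transform of both sides.
The derivative rules (L{y'} = sY - y(0) = sY - 1) turn the left side into (s - 4)Y - (1).
The right side is L{t^4} = 24/s^5.
So (s - 4)Y = 24/s^5 + (1).
Isolate Y and clear denominators.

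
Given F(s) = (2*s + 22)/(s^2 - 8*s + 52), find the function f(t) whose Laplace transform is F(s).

Complete the square in the denominator: s^2 - 8*s + 52 = (s - 4)^2 + 6^2.
Split the numerator to match: 2*s + 22 = 2·(s - 4) + 5·6.
Invert each term: 2·(s - 4)/((s - 4)^2 + 36) ↔ 2e^(4t)cos(6t); 5·6/((s - 4)^2 + 36) ↔ 5e^(4t)sin(6t).

f(t) = 5*exp(4*t)*sin(6*t) + 2*exp(4*t)*cos(6*t)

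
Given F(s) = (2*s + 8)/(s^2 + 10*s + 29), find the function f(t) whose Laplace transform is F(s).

f(t) = -exp(-5*t)*sin(2*t) + 2*exp(-5*t)*cos(2*t)

Complete the square in the denominator: s^2 + 10*s + 29 = (s + 5)^2 + 2^2.
Split the numerator to match: 2*s + 8 = 2·(s + 5) - 1·2.
Invert each term: 2·(s + 5)/((s + 5)^2 + 4) ↔ 2e^(-5t)cos(2t); -1·2/((s + 5)^2 + 4) ↔ -e^(-5t)sin(2t).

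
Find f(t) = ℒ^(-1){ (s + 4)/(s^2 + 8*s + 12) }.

Rewrite the denominator: s^2 + 8*s + 12 = (s + 4)^2 - 4.
The form in (s + 4) signals a first-shifting-theorem factor e^(-4t).
Since L{cosh(2t)} = s/(s^2 - 4), the inverse is e^(-4*t)*cosh(2*t).

f(t) = exp(-4*t)*cosh(2*t)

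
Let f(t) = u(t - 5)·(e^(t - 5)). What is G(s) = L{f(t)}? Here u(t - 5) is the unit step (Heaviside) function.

By the second shifting theorem, L{u(t - c)·g(t - c)} = e^(-cs)·H(s) with c = 5 and H(s) = L{g(t)}.
L{e^(t)} = 1/(s - 1).

G(s) = exp(-5*s)/(s - 1)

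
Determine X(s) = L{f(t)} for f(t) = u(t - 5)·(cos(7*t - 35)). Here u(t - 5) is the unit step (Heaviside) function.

By the second shifting theorem, L{u(t - c)·g(t - c)} = e^(-cs)·G(s) with c = 5 and G(s) = L{g(t)}.
L{cos(7t)} = s/(s^2 + 49).

X(s) = s*exp(-5*s)/(s^2 + 49)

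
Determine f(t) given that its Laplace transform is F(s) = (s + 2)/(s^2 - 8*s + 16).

Factor the denominator: s^2 - 8*s + 16 = (s - 4)^2.
Partial fraction decomposition gives [1/(s - 4)] + [6/(s - 4)^2].
Invert each term: 1/(s - 4) ↔ e^(4t); 6/(s - 4)^2 ↔ 6t·e^(4t).

f(t) = 6*t*exp(4*t) + exp(4*t)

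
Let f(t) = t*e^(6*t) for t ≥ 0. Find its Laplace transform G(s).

G(s) = (s - 6)^(-2)

L{e^(6t)} = 1/(s - 6).
Then apply L{t·g(t)} = -d/ds[H(s)] with H(s) = 1/(s - 6):
differentiating 1 time and applying the sign gives (s - 6)^(-2).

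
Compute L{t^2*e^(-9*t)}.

L{e^(-9t)} = 1/(s + 9).
Then apply L{t^2·g(t)} = (-1)^2 d^2/ds^2[G(s)] with G(s) = 1/(s + 9):
differentiating 2 times and applying the sign gives 2/(s + 9)^3.

2/(s + 9)^3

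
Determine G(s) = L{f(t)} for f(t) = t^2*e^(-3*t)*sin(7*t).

L{sin(7t)} = 7/(s^2 + 49).
Multiplying by e^(-3t) shifts s → s + 3, so L{e^(-3*t)*sin(7*t)} = 7/((s + 3)^2 + 49).
Then apply L{t^2·g(t)} = (-1)^2 d^2/ds^2[H(s)] with H(s) = 7/((s + 3)^2 + 49):
differentiating 2 times and applying the sign gives 14*(3*s^2 + 18*s - 22)/(s^2 + 6*s + 58)^3.

G(s) = 14*(3*s^2 + 18*s - 22)/(s^2 + 6*s + 58)^3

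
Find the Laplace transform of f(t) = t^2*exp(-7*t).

2/(s + 7)^3

L{e^(-7t)} = 1/(s + 7).
Then apply L{t^2·g(t)} = (-1)^2 d^2/ds^2[G(s)] with G(s) = 1/(s + 7):
differentiating 2 times and applying the sign gives 2/(s + 7)^3.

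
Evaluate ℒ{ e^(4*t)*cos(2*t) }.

(s - 4)/((s - 4)^2 + 4)

L{cos(2t)} = s/(s^2 + 4).
By the first shifting theorem, multiplying by e^(4t) replaces s with s - 4.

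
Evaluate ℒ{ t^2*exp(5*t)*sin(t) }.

2*(3*s^2 - 30*s + 74)/(s^2 - 10*s + 26)^3

L{sin(t)} = 1/(s^2 + 1).
Multiplying by e^(5t) shifts s → s - 5, so L{exp(5*t)*sin(t)} = 1/((s - 5)^2 + 1).
Then apply L{t^2·g(t)} = (-1)^2 d^2/ds^2[G(s)] with G(s) = 1/((s - 5)^2 + 1):
differentiating 2 times and applying the sign gives 2*(3*s^2 - 30*s + 74)/(s^2 - 10*s + 26)^3.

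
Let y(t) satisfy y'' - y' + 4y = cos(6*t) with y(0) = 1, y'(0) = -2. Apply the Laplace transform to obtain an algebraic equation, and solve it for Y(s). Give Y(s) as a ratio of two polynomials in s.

Apply the Laplace transform to the equation.
The derivative rules (L{y''} = s^2 Y - s·y(0) - y'(0) and L{y'} = sY - y(0), with y(0) = 1, y'(0) = -2) turn the left side into (s^2 - s + 4)Y - (s - 3).
The right side is L{cos(6*t)} = s/(s^2 + 36).
So (s^2 - s + 4)Y = s/(s^2 + 36) + (s - 3).
Solve for Y(s) and write it as one ratio of polynomials.

Y(s) = (s^3 - 3*s^2 + 37*s - 108)/(s^4 - s^3 + 40*s^2 - 36*s + 144)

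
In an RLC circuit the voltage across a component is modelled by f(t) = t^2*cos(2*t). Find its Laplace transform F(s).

L{cos(2t)} = s/(s^2 + 4).
Then apply L{t^2·g(t)} = (-1)^2 d^2/ds^2[G(s)] with G(s) = s/(s^2 + 4):
differentiating 2 times and applying the sign gives 2*s*(s^2 - 12)/(s^2 + 4)^3.

F(s) = 2*s*(s^2 - 12)/(s^2 + 4)^3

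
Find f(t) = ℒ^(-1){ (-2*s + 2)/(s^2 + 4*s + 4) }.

Factor the denominator: s^2 + 4*s + 4 = (s + 2)^2.
Partial fraction decomposition gives [-2/(s + 2)] + [6/(s + 2)^2].
Invert each term: -2/(s + 2) ↔ -2e^(-2t); 6/(s + 2)^2 ↔ 6t·e^(-2t).

f(t) = 6*t*exp(-2*t) - 2*exp(-2*t)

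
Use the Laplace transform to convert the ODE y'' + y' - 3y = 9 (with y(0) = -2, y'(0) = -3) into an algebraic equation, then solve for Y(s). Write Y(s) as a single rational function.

Y(s) = (-2*s^2 - 5*s + 9)/(s^3 + s^2 - 3*s)

Transform both sides with L{·}.
Using L{y''} = s^2 Y - s·y(0) - y'(0) and L{y'} = sY - y(0), with y(0) = -2, y'(0) = -3, the left side becomes (s^2 + s - 3)Y - (-2*s - 5).
The right side is L{9} = 9/s.
So (s^2 + s - 3)Y = 9/s + (-2*s - 5).
Solve for Y(s) and write it as one ratio of polynomials.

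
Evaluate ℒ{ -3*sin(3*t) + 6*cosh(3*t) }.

The transform is linear, so treat each term independently.
(6)·[L{cosh(3t)} = s/(s^2 - 9)]; (-3)·[L{sin(3t)} = 3/(s^2 + 9)].

6*s/(s^2 - 9) - 9/(s^2 + 9)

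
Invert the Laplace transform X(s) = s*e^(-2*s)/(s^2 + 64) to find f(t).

The factor e^(-2s) signals a time shift by c = 2 (second shifting theorem).
L{cos(8t)} = s/(s^2 + 64), so L^-1{s/(s^2 + 64)} = cos(8*t).
Hence the inverse is u(t - 2) times that function evaluated at t - 2.

f(t) = Heaviside(t - 2)*(cos(8*t - 16))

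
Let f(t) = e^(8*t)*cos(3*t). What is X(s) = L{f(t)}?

X(s) = (s - 8)/((s - 8)^2 + 9)

L{cos(3t)} = s/(s^2 + 9).
By the first shifting theorem, multiplying by e^(8t) replaces s with s - 8.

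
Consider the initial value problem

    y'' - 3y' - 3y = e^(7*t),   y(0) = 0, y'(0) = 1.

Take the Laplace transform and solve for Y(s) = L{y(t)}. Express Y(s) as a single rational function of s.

Take the Laplace transform of both sides.
With L{y''} = s^2 Y - s·y(0) - y'(0) and L{y'} = sY - y(0), with y(0) = 0, y'(0) = 1: the LHS transforms to (s^2 - 3*s - 3)Y - (1).
The right side is L{e^(7*t)} = 1/(s - 7).
So (s^2 - 3*s - 3)Y = 1/(s - 7) + (1).
Solve for Y(s) and write it as one ratio of polynomials.

Y(s) = (s - 6)/(s^3 - 10*s^2 + 18*s + 21)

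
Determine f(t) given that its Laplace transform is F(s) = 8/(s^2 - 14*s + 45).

f(t) = 4*exp(7*t)*sinh(2*t)

Rewrite the denominator: s^2 - 14*s + 45 = (s - 7)^2 - 4.
The form in (s - 7) signals a first-shifting-theorem factor e^(7t).
Since L{sinh(2t)} = 2/(s^2 - 4), the inverse is e^(7*t)*sinh(2*t), scaled by 4.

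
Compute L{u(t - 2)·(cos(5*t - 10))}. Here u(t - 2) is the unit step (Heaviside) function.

s*exp(-2*s)/(s^2 + 25)

By the second shifting theorem, L{u(t - c)·g(t - c)} = e^(-cs)·G(s) with c = 2 and G(s) = L{g(t)}.
L{cos(5t)} = s/(s^2 + 25).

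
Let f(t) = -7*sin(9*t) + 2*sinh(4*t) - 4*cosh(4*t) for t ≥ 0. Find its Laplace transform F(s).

F(s) = -4*s/(s^2 - 16) - 63/(s^2 + 81) + 8/(s^2 - 16)

By linearity of the Laplace transform, transform each term separately.
(-4)·[L{cosh(4t)} = s/(s^2 - 16)]; (2)·[L{sinh(4t)} = 4/(s^2 - 16)]; (-7)·[L{sin(9t)} = 9/(s^2 + 81)].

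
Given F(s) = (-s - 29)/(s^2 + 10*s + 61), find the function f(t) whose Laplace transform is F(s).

Complete the square in the denominator: s^2 + 10*s + 61 = (s + 5)^2 + 6^2.
Split the numerator to match: -s - 29 = -1·(s + 5) - 4·6.
Invert each term: -1·(s + 5)/((s + 5)^2 + 36) ↔ -e^(-5t)cos(6t); -4·6/((s + 5)^2 + 36) ↔ -4e^(-5t)sin(6t).

f(t) = -4*exp(-5*t)*sin(6*t) - exp(-5*t)*cos(6*t)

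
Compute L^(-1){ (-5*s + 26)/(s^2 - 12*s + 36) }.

Factor the denominator: s^2 - 12*s + 36 = (s - 6)^2.
Partial fraction decomposition gives [-5/(s - 6)] + [-4/(s - 6)^2].
Invert each term: -5/(s - 6) ↔ -5e^(6t); -4/(s - 6)^2 ↔ -4t·e^(6t).

-4*t*exp(6*t) - 5*exp(6*t)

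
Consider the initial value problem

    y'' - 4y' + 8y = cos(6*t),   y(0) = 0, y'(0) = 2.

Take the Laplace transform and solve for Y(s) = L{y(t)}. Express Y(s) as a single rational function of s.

Y(s) = (2*s^2 + s + 72)/(s^4 - 4*s^3 + 44*s^2 - 144*s + 288)

Apply the Laplace transform to the equation.
Using L{y''} = s^2 Y - s·y(0) - y'(0) and L{y'} = sY - y(0), with y(0) = 0, y'(0) = 2, the left side becomes (s^2 - 4*s + 8)Y - (2).
The right side is L{cos(6*t)} = s/(s^2 + 36).
So (s^2 - 4*s + 8)Y = s/(s^2 + 36) + (2).
Solve for Y(s) and write it as one ratio of polynomials.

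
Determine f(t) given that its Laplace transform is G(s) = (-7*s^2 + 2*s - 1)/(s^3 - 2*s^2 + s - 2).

Factor the denominator: s^3 - 2*s^2 + s - 2 = (s - 2)*(s^2 + 1).
Partial fraction decomposition gives [-5/(s - 2)] + [-2*s/(s^2 + 1)] + [-2/(s^2 + 1)].
Invert each term: -5/(s - 2) ↔ -5e^(2t); -2·s/(s^2 + 1) ↔ -2cos(t); -2·1/(s^2 + 1) ↔ -2sin(t).

f(t) = -5*exp(2*t) - 2*sin(t) - 2*cos(t)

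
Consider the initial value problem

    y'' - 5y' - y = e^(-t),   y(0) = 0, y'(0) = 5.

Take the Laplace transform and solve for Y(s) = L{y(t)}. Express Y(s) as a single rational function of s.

Y(s) = (5*s + 6)/(s^3 - 4*s^2 - 6*s - 1)

Take the Laplace transform of both sides.
Using L{y''} = s^2 Y - s·y(0) - y'(0) and L{y'} = sY - y(0), with y(0) = 0, y'(0) = 5, the left side becomes (s^2 - 5*s - 1)Y - (5).
The right side is L{e^(-t)} = 1/(s + 1).
So (s^2 - 5*s - 1)Y = 1/(s + 1) + (5).
Divide through and combine into a single rational function.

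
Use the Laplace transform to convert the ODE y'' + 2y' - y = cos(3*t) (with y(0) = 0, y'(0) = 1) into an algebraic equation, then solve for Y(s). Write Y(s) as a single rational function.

Y(s) = (s^2 + s + 9)/(s^4 + 2*s^3 + 8*s^2 + 18*s - 9)

Transform both sides with L{·}.
The derivative rules (L{y''} = s^2 Y - s·y(0) - y'(0) and L{y'} = sY - y(0), with y(0) = 0, y'(0) = 1) turn the left side into (s^2 + 2*s - 1)Y - (1).
The right side is L{cos(3*t)} = s/(s^2 + 9).
So (s^2 + 2*s - 1)Y = s/(s^2 + 9) + (1).
Solve for Y(s) and write it as one ratio of polynomials.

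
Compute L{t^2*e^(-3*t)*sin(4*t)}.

L{sin(4t)} = 4/(s^2 + 16).
Multiplying by e^(-3t) shifts s → s + 3, so L{e^(-3*t)*sin(4*t)} = 4/((s + 3)^2 + 16).
Then apply L{t^2·g(t)} = (-1)^2 d^2/ds^2[H(s)] with H(s) = 4/((s + 3)^2 + 16):
differentiating 2 times and applying the sign gives 8*(3*s^2 + 18*s + 11)/(s^2 + 6*s + 25)^3.

8*(3*s^2 + 18*s + 11)/(s^2 + 6*s + 25)^3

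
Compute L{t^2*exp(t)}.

2/(s - 1)^3

L{e^(t)} = 1/(s - 1).
Then apply L{t^2·g(t)} = (-1)^2 d^2/ds^2[G(s)] with G(s) = 1/(s - 1):
differentiating 2 times and applying the sign gives 2/(s - 1)^3.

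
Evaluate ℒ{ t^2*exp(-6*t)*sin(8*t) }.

L{sin(8t)} = 8/(s^2 + 64).
Multiplying by e^(-6t) shifts s → s + 6, so L{exp(-6*t)*sin(8*t)} = 8/((s + 6)^2 + 64).
Then apply L{t^2·g(t)} = (-1)^2 d^2/ds^2[G(s)] with G(s) = 8/((s + 6)^2 + 64):
differentiating 2 times and applying the sign gives 16*(3*s^2 + 36*s + 44)/(s^2 + 12*s + 100)^3.

16*(3*s^2 + 36*s + 44)/(s^2 + 12*s + 100)^3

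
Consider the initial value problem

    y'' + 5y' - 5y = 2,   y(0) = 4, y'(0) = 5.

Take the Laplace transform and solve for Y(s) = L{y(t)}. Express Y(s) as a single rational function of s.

Y(s) = (4*s^2 + 25*s + 2)/(s^3 + 5*s^2 - 5*s)

Transform both sides with L{·}.
Using L{y''} = s^2 Y - s·y(0) - y'(0) and L{y'} = sY - y(0), with y(0) = 4, y'(0) = 5, the left side becomes (s^2 + 5*s - 5)Y - (4*s + 25).
The right side is L{2} = 2/s.
So (s^2 + 5*s - 5)Y = 2/s + (4*s + 25).
Solve for Y(s) and write it as one ratio of polynomials.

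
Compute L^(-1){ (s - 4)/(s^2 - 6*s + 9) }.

-t*exp(3*t) + exp(3*t)

Factor the denominator: s^2 - 6*s + 9 = (s - 3)^2.
Partial fraction decomposition gives [1/(s - 3)] + [-1/(s - 3)^2].
Invert each term: 1/(s - 3) ↔ e^(3t); -1/(s - 3)^2 ↔ -t·e^(3t).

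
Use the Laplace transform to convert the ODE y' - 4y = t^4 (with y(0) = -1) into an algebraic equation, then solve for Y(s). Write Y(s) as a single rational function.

Y(s) = (-s^5 + 24)/(s^6 - 4*s^5)

Take the Laplace transform of both sides.
Using L{y'} = sY - y(0) = sY - (-1), the left side becomes (s - 4)Y - (-1).
The right side is L{t^4} = 24/s^5.
So (s - 4)Y = 24/s^5 + (-1).
Solve for Y(s) and write it as one ratio of polynomials.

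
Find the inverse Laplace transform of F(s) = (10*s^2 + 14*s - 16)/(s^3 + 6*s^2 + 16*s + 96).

-4*sin(4*t) + 5*cos(4*t) + 5*exp(-6*t)

Factor the denominator: s^3 + 6*s^2 + 16*s + 96 = (s + 6)*(s^2 + 16).
Partial fraction decomposition gives [5/(s + 6)] + [5*s/(s^2 + 16)] + [-16/(s^2 + 16)].
Invert each term: 5/(s + 6) ↔ 5e^(-6t); 5·s/(s^2 + 16) ↔ 5cos(4t); -4·4/(s^2 + 16) ↔ -4sin(4t).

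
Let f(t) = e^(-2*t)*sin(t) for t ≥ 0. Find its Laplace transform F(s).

L{sin(t)} = 1/(s^2 + 1).
By the first shifting theorem, multiplying by e^(-2t) replaces s with s + 2.

F(s) = 1/((s + 2)^2 + 1)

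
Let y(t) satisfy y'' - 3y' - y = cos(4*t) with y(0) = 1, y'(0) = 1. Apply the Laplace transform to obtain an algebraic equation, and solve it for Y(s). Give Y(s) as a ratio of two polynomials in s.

Take the Laplace transform of both sides.
The derivative rules (L{y''} = s^2 Y - s·y(0) - y'(0) and L{y'} = sY - y(0), with y(0) = 1, y'(0) = 1) turn the left side into (s^2 - 3*s - 1)Y - (s - 2).
The right side is L{cos(4*t)} = s/(s^2 + 16).
So (s^2 - 3*s - 1)Y = s/(s^2 + 16) + (s - 2).
Solve for Y(s) and write it as one ratio of polynomials.

Y(s) = (s^3 - 2*s^2 + 17*s - 32)/(s^4 - 3*s^3 + 15*s^2 - 48*s - 16)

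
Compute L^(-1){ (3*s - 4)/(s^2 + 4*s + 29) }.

Complete the square in the denominator: s^2 + 4*s + 29 = (s + 2)^2 + 5^2.
Split the numerator to match: 3*s - 4 = 3·(s + 2) - 2·5.
Invert each term: 3·(s + 2)/((s + 2)^2 + 25) ↔ 3e^(-2t)cos(5t); -2·5/((s + 2)^2 + 25) ↔ -2e^(-2t)sin(5t).

-2*exp(-2*t)*sin(5*t) + 3*exp(-2*t)*cos(5*t)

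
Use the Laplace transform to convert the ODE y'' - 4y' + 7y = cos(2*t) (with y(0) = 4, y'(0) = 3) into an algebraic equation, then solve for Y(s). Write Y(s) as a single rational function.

Take the Laplace transform of both sides.
With L{y''} = s^2 Y - s·y(0) - y'(0) and L{y'} = sY - y(0), with y(0) = 4, y'(0) = 3: the LHS transforms to (s^2 - 4*s + 7)Y - (4*s - 13).
The right side is L{cos(2*t)} = s/(s^2 + 4).
So (s^2 - 4*s + 7)Y = s/(s^2 + 4) + (4*s - 13).
Isolate Y and clear denominators.

Y(s) = (4*s^3 - 13*s^2 + 17*s - 52)/(s^4 - 4*s^3 + 11*s^2 - 16*s + 28)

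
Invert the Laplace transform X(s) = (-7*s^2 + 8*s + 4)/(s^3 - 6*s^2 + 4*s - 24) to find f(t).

Factor the denominator: s^3 - 6*s^2 + 4*s - 24 = (s - 6)*(s^2 + 4).
Partial fraction decomposition gives [-5/(s - 6)] + [-2*s/(s^2 + 4)] + [-4/(s^2 + 4)].
Invert each term: -5/(s - 6) ↔ -5e^(6t); -2·s/(s^2 + 4) ↔ -2cos(2t); -2·2/(s^2 + 4) ↔ -2sin(2t).

f(t) = -5*exp(6*t) - 2*sin(2*t) - 2*cos(2*t)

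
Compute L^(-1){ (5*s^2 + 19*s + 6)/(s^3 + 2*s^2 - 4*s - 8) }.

3*t*exp(-2*t) + 4*exp(2*t) + exp(-2*t)

Factor the denominator: s^3 + 2*s^2 - 4*s - 8 = (s - 2)*(s + 2)^2.
Partial fraction decomposition gives [1/(s + 2)] + [3/(s + 2)^2] + [4/(s - 2)].
Invert each term: 1/(s + 2) ↔ e^(-2t); 3/(s + 2)^2 ↔ 3t·e^(-2t); 4/(s - 2) ↔ 4e^(2t).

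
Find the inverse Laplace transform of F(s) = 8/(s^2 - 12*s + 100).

Rewrite the denominator: s^2 - 12*s + 100 = (s - 6)^2 + 64.
The form in (s - 6) signals a first-shifting-theorem factor e^(6t).
Since L{sin(8t)} = 8/(s^2 + 64), the inverse is e^(6*t)*sin(8*t).

exp(6*t)*sin(8*t)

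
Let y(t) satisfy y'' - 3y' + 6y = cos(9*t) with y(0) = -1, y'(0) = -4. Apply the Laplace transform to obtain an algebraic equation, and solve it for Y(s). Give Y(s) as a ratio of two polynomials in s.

Laplace-transform each side.
With L{y''} = s^2 Y - s·y(0) - y'(0) and L{y'} = sY - y(0), with y(0) = -1, y'(0) = -4: the LHS transforms to (s^2 - 3*s + 6)Y - (-s - 1).
The right side is L{cos(9*t)} = s/(s^2 + 81).
So (s^2 - 3*s + 6)Y = s/(s^2 + 81) + (-s - 1).
Solve for Y(s) and write it as one ratio of polynomials.

Y(s) = (-s^3 - s^2 - 80*s - 81)/(s^4 - 3*s^3 + 87*s^2 - 243*s + 486)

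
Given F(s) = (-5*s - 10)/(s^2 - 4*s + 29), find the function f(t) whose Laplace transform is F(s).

Complete the square in the denominator: s^2 - 4*s + 29 = (s - 2)^2 + 5^2.
Split the numerator to match: -5*s - 10 = -5·(s - 2) - 4·5.
Invert each term: -5·(s - 2)/((s - 2)^2 + 25) ↔ -5e^(2t)cos(5t); -4·5/((s - 2)^2 + 25) ↔ -4e^(2t)sin(5t).

f(t) = -4*exp(2*t)*sin(5*t) - 5*exp(2*t)*cos(5*t)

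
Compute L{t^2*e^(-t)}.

L{e^(-t)} = 1/(s + 1).
Then apply L{t^2·g(t)} = (-1)^2 d^2/ds^2[G(s)] with G(s) = 1/(s + 1):
differentiating 2 times and applying the sign gives 2/(s + 1)^3.

2/(s + 1)^3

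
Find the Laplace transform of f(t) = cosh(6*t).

L{cosh(6t)} = s/(s^2 - 36).

s/(s^2 - 36)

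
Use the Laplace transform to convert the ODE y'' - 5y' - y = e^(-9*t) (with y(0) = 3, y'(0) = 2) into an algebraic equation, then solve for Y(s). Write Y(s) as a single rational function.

Y(s) = (3*s^2 + 14*s - 116)/(s^3 + 4*s^2 - 46*s - 9)

Take the Laplace transform of both sides.
Using L{y''} = s^2 Y - s·y(0) - y'(0) and L{y'} = sY - y(0), with y(0) = 3, y'(0) = 2, the left side becomes (s^2 - 5*s - 1)Y - (3*s - 13).
The right side is L{e^(-9*t)} = 1/(s + 9).
So (s^2 - 5*s - 1)Y = 1/(s + 9) + (3*s - 13).
Isolate Y and clear denominators.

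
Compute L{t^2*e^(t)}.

2/(s - 1)^3

L{e^(t)} = 1/(s - 1).
Then apply L{t^2·g(t)} = (-1)^2 d^2/ds^2[G(s)] with G(s) = 1/(s - 1):
differentiating 2 times and applying the sign gives 2/(s - 1)^3.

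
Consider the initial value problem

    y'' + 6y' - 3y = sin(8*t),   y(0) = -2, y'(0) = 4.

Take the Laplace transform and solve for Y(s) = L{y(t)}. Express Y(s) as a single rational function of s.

Transform both sides with L{·}.
With L{y''} = s^2 Y - s·y(0) - y'(0) and L{y'} = sY - y(0), with y(0) = -2, y'(0) = 4: the LHS transforms to (s^2 + 6*s - 3)Y - (-2*s - 8).
The right side is L{sin(8*t)} = 8/(s^2 + 64).
So (s^2 + 6*s - 3)Y = 8/(s^2 + 64) + (-2*s - 8).
Divide through and combine into a single rational function.

Y(s) = (-2*s^3 - 8*s^2 - 128*s - 504)/(s^4 + 6*s^3 + 61*s^2 + 384*s - 192)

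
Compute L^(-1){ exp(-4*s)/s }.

Heaviside(t - 4)

The factor e^(-4s) signals a time shift by c = 4 (second shifting theorem).
L{1} = 1/s, so L^-1{1/s} = 1.
Hence the inverse is u(t - 4) times that function evaluated at t - 4.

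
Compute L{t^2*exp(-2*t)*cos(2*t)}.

L{cos(2t)} = s/(s^2 + 4).
Multiplying by e^(-2t) shifts s → s + 2, so L{exp(-2*t)*cos(2*t)} = (s + 2)/((s + 2)^2 + 4).
Then apply L{t^2·g(t)} = (-1)^2 d^2/ds^2[H(s)] with H(s) = (s + 2)/((s + 2)^2 + 4):
differentiating 2 times and applying the sign gives 2*(s + 2)*(s^2 + 4*s - 8)/(s^2 + 4*s + 8)^3.

2*(s + 2)*(s^2 + 4*s - 8)/(s^2 + 4*s + 8)^3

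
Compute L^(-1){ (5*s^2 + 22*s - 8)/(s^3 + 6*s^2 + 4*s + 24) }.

Factor the denominator: s^3 + 6*s^2 + 4*s + 24 = (s + 6)*(s^2 + 4).
Partial fraction decomposition gives [1/(s + 6)] + [4*s/(s^2 + 4)] + [-2/(s^2 + 4)].
Invert each term: 1/(s + 6) ↔ e^(-6t); 4·s/(s^2 + 4) ↔ 4cos(2t); -1·2/(s^2 + 4) ↔ -sin(2t).

-sin(2*t) + 4*cos(2*t) + exp(-6*t)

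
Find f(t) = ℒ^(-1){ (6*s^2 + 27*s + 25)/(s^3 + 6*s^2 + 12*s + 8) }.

f(t) = -5*t^2*exp(-2*t)/2 + 3*t*exp(-2*t) + 6*exp(-2*t)

Factor the denominator: s^3 + 6*s^2 + 12*s + 8 = (s + 2)^3.
Partial fraction decomposition gives [6/(s + 2)] + [3/(s + 2)^2] + [-5/(s + 2)^3].
Invert each term: 6/(s + 2) ↔ 6e^(-2t); 3/(s + 2)^2 ↔ 3t·e^(-2t); -5/(s + 2)^3 ↔ (-5/2)t^2·e^(-2t).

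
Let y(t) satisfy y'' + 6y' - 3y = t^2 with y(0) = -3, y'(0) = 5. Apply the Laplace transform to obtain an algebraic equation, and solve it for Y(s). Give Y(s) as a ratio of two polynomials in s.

Apply the Laplace transform to the equation.
The derivative rules (L{y''} = s^2 Y - s·y(0) - y'(0) and L{y'} = sY - y(0), with y(0) = -3, y'(0) = 5) turn the left side into (s^2 + 6*s - 3)Y - (-3*s - 13).
The right side is L{t^2} = 2/s^3.
So (s^2 + 6*s - 3)Y = 2/s^3 + (-3*s - 13).
Solve for Y(s) and write it as one ratio of polynomials.

Y(s) = (-3*s^4 - 13*s^3 + 2)/(s^5 + 6*s^4 - 3*s^3)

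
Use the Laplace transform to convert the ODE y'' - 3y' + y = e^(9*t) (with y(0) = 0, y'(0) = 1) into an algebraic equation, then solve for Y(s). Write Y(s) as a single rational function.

Y(s) = (s - 8)/(s^3 - 12*s^2 + 28*s - 9)

Apply the Laplace transform to the equation.
The derivative rules (L{y''} = s^2 Y - s·y(0) - y'(0) and L{y'} = sY - y(0), with y(0) = 0, y'(0) = 1) turn the left side into (s^2 - 3*s + 1)Y - (1).
The right side is L{e^(9*t)} = 1/(s - 9).
So (s^2 - 3*s + 1)Y = 1/(s - 9) + (1).
Isolate Y and clear denominators.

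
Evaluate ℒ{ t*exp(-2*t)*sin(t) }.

2*(s + 2)/(s^2 + 4*s + 5)^2

L{sin(t)} = 1/(s^2 + 1).
Multiplying by e^(-2t) shifts s → s + 2, so L{exp(-2*t)*sin(t)} = 1/((s + 2)^2 + 1).
Then apply L{t·g(t)} = -d/ds[G(s)] with G(s) = 1/((s + 2)^2 + 1):
differentiating 1 time and applying the sign gives 2*(s + 2)/(s^2 + 4*s + 5)^2.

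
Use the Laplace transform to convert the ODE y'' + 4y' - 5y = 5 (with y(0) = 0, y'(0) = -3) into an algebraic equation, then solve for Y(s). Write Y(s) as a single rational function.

Y(s) = (-3*s + 5)/(s^3 + 4*s^2 - 5*s)

Apply the Laplace transform to the equation.
The derivative rules (L{y''} = s^2 Y - s·y(0) - y'(0) and L{y'} = sY - y(0), with y(0) = 0, y'(0) = -3) turn the left side into (s^2 + 4*s - 5)Y - (-3).
The right side is L{5} = 5/s.
So (s^2 + 4*s - 5)Y = 5/s + (-3).
Solve for Y(s) and write it as one ratio of polynomials.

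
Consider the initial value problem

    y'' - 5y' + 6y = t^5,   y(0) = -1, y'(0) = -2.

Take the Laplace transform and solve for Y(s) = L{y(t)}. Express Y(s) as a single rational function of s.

Apply the Laplace transform to the equation.
The derivative rules (L{y''} = s^2 Y - s·y(0) - y'(0) and L{y'} = sY - y(0), with y(0) = -1, y'(0) = -2) turn the left side into (s^2 - 5*s + 6)Y - (-s + 3).
The right side is L{t^5} = 120/s^6.
So (s^2 - 5*s + 6)Y = 120/s^6 + (-s + 3).
Solve for Y(s) and write it as one ratio of polynomials.

Y(s) = (-s^7 + 3*s^6 + 120)/(s^8 - 5*s^7 + 6*s^6)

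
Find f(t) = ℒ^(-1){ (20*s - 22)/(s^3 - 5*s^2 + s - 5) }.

f(t) = 3*exp(5*t) + 5*sin(t) - 3*cos(t)

Factor the denominator: s^3 - 5*s^2 + s - 5 = (s - 5)*(s^2 + 1).
Partial fraction decomposition gives [3/(s - 5)] + [-3*s/(s^2 + 1)] + [5/(s^2 + 1)].
Invert each term: 3/(s - 5) ↔ 3e^(5t); -3·s/(s^2 + 1) ↔ -3cos(t); 5·1/(s^2 + 1) ↔ 5sin(t).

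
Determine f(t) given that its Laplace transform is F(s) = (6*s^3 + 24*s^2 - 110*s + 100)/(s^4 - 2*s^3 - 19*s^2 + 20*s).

f(t) = 5*exp(5*t) - exp(t) + 5 - 3*exp(-4*t)

Factor the denominator: s^4 - 2*s^3 - 19*s^2 + 20*s = s*(s - 5)*(s - 1)*(s + 4).
Partial fraction decomposition gives [5/(s - 5)] + [5/s] + [-3/(s + 4)] + [-1/(s - 1)].
Invert each term: 5/(s - 5) ↔ 5e^(5t); 5/(s - 0) ↔ 5e^(0t); -3/(s + 4) ↔ -3e^(-4t); -1/(s - 1) ↔ -e^(t).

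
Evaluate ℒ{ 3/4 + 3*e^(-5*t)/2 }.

The transform is linear, so treat each term independently.
L{3/4} = (3/4)/s; (3/2)·[L{e^(-5t)} = 1/(s + 5)].

3/(2*(s + 5)) + 3/(4*s)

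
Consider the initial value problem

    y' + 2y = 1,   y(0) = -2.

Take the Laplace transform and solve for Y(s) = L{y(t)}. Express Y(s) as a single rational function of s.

Y(s) = (-2*s + 1)/(s^2 + 2*s)

Transform both sides with L{·}.
Using L{y'} = sY - y(0) = sY - (-2), the left side becomes (s + 2)Y - (-2).
The right side is L{1} = 1/s.
So (s + 2)Y = 1/s + (-2).
Solve for Y(s) and write it as one ratio of polynomials.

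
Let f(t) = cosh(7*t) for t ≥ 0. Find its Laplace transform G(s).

L{cosh(7t)} = s/(s^2 - 49).

G(s) = s/(s^2 - 49)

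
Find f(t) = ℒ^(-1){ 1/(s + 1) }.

f(t) = exp(-t)

Since L{e^(-t)} = 1/(s + 1), the inverse is e^(-t).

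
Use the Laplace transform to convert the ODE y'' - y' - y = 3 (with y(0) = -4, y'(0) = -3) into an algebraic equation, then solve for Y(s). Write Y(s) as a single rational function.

Y(s) = (-4*s^2 + s + 3)/(s^3 - s^2 - s)

Take the Laplace transform of both sides.
With L{y''} = s^2 Y - s·y(0) - y'(0) and L{y'} = sY - y(0), with y(0) = -4, y'(0) = -3: the LHS transforms to (s^2 - s - 1)Y - (-4*s + 1).
The right side is L{3} = 3/s.
So (s^2 - s - 1)Y = 3/s + (-4*s + 1).
Solve for Y(s) and write it as one ratio of polynomials.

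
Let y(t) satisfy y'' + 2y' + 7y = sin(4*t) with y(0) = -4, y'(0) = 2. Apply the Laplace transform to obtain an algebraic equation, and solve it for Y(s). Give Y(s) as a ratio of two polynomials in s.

Y(s) = (-4*s^3 - 6*s^2 - 64*s - 92)/(s^4 + 2*s^3 + 23*s^2 + 32*s + 112)

Apply the Laplace transform to the equation.
With L{y''} = s^2 Y - s·y(0) - y'(0) and L{y'} = sY - y(0), with y(0) = -4, y'(0) = 2: the LHS transforms to (s^2 + 2*s + 7)Y - (-4*s - 6).
The right side is L{sin(4*t)} = 4/(s^2 + 16).
So (s^2 + 2*s + 7)Y = 4/(s^2 + 16) + (-4*s - 6).
Isolate Y and clear denominators.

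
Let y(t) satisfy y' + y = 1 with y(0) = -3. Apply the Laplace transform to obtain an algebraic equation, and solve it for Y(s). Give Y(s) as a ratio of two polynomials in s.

Y(s) = (-3*s + 1)/(s^2 + s)

Take the Laplace transform of both sides.
The derivative rules (L{y'} = sY - y(0) = sY - (-3)) turn the left side into (s + 1)Y - (-3).
The right side is L{1} = 1/s.
So (s + 1)Y = 1/s + (-3).
Divide through and combine into a single rational function.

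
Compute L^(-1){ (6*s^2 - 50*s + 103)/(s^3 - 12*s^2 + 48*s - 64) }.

-t^2*exp(4*t)/2 - 2*t*exp(4*t) + 6*exp(4*t)

Factor the denominator: s^3 - 12*s^2 + 48*s - 64 = (s - 4)^3.
Partial fraction decomposition gives [6/(s - 4)] + [-2/(s - 4)^2] + [-1/(s - 4)^3].
Invert each term: 6/(s - 4) ↔ 6e^(4t); -2/(s - 4)^2 ↔ -2t·e^(4t); -1/(s - 4)^3 ↔ (-1/2)t^2·e^(4t).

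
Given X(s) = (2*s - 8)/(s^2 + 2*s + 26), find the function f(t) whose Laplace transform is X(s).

f(t) = -2*exp(-t)*sin(5*t) + 2*exp(-t)*cos(5*t)

Complete the square in the denominator: s^2 + 2*s + 26 = (s + 1)^2 + 5^2.
Split the numerator to match: 2*s - 8 = 2·(s + 1) - 2·5.
Invert each term: 2·(s + 1)/((s + 1)^2 + 25) ↔ 2e^(-t)cos(5t); -2·5/((s + 1)^2 + 25) ↔ -2e^(-t)sin(5t).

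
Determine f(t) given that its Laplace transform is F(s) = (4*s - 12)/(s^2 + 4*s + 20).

f(t) = -5*exp(-2*t)*sin(4*t) + 4*exp(-2*t)*cos(4*t)

Complete the square in the denominator: s^2 + 4*s + 20 = (s + 2)^2 + 4^2.
Split the numerator to match: 4*s - 12 = 4·(s + 2) - 5·4.
Invert each term: 4·(s + 2)/((s + 2)^2 + 16) ↔ 4e^(-2t)cos(4t); -5·4/((s + 2)^2 + 16) ↔ -5e^(-2t)sin(4t).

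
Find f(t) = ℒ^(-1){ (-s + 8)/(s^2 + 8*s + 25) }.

Complete the square in the denominator: s^2 + 8*s + 25 = (s + 4)^2 + 3^2.
Split the numerator to match: -s + 8 = -1·(s + 4) + 4·3.
Invert each term: -1·(s + 4)/((s + 4)^2 + 9) ↔ -e^(-4t)cos(3t); 4·3/((s + 4)^2 + 9) ↔ 4e^(-4t)sin(3t).

f(t) = 4*exp(-4*t)*sin(3*t) - exp(-4*t)*cos(3*t)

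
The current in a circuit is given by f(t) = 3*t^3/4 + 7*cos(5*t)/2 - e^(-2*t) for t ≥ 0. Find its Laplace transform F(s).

F(s) = 7*s/(2*(s^2 + 25)) - 1/(s + 2) + 9/(2*s^4)

Apply the Laplace transform termwise.
(7/2)·[L{cos(5t)} = s/(s^2 + 25)]; (-1)·[L{e^(-2t)} = 1/(s + 2)]; (3/4)·[L{t^3} = 3!/s^4 = 6/s^4].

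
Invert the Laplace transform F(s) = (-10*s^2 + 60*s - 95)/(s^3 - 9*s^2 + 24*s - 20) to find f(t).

Factor the denominator: s^3 - 9*s^2 + 24*s - 20 = (s - 5)*(s - 2)^2.
Partial fraction decomposition gives [-5/(s - 2)] + [5/(s - 2)^2] + [-5/(s - 5)].
Invert each term: -5/(s - 2) ↔ -5e^(2t); 5/(s - 2)^2 ↔ 5t·e^(2t); -5/(s - 5) ↔ -5e^(5t).

f(t) = 5*t*exp(2*t) - 5*exp(5*t) - 5*exp(2*t)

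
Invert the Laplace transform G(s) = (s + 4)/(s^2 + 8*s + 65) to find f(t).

Rewrite the denominator: s^2 + 8*s + 65 = (s + 4)^2 + 49.
The form in (s + 4) signals a first-shifting-theorem factor e^(-4t).
Since L{cos(7t)} = s/(s^2 + 49), the inverse is exp(-4*t)*cos(7*t).

f(t) = exp(-4*t)*cos(7*t)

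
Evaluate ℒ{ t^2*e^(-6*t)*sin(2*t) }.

L{sin(2t)} = 2/(s^2 + 4).
Multiplying by e^(-6t) shifts s → s + 6, so L{e^(-6*t)*sin(2*t)} = 2/((s + 6)^2 + 4).
Then apply L{t^2·g(t)} = (-1)^2 d^2/ds^2[G(s)] with G(s) = 2/((s + 6)^2 + 4):
differentiating 2 times and applying the sign gives 4*(3*s^2 + 36*s + 104)/(s^2 + 12*s + 40)^3.

4*(3*s^2 + 36*s + 104)/(s^2 + 12*s + 40)^3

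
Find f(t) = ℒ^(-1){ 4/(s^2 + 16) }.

f(t) = sin(4*t)

Since L{sin(4t)} = 4/(s^2 + 16), the inverse is sin(4*t).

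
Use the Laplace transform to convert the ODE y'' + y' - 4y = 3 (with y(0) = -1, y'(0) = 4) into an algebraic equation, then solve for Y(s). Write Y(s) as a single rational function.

Transform both sides with L{·}.
The derivative rules (L{y''} = s^2 Y - s·y(0) - y'(0) and L{y'} = sY - y(0), with y(0) = -1, y'(0) = 4) turn the left side into (s^2 + s - 4)Y - (-s + 3).
The right side is L{3} = 3/s.
So (s^2 + s - 4)Y = 3/s + (-s + 3).
Isolate Y and clear denominators.

Y(s) = (-s^2 + 3*s + 3)/(s^3 + s^2 - 4*s)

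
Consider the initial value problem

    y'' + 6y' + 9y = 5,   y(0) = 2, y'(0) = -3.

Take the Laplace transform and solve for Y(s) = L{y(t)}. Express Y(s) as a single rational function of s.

Y(s) = (2*s^2 + 9*s + 5)/(s^3 + 6*s^2 + 9*s)

Transform both sides with L{·}.
With L{y''} = s^2 Y - s·y(0) - y'(0) and L{y'} = sY - y(0), with y(0) = 2, y'(0) = -3: the LHS transforms to (s^2 + 6*s + 9)Y - (2*s + 9).
The right side is L{5} = 5/s.
So (s^2 + 6*s + 9)Y = 5/s + (2*s + 9).
Solve for Y(s) and write it as one ratio of polynomials.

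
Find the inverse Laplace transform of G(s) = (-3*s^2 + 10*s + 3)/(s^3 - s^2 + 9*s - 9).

exp(t) + 2*sin(3*t) - 4*cos(3*t)

Factor the denominator: s^3 - s^2 + 9*s - 9 = (s - 1)*(s^2 + 9).
Partial fraction decomposition gives [1/(s - 1)] + [-4*s/(s^2 + 9)] + [6/(s^2 + 9)].
Invert each term: 1/(s - 1) ↔ e^(t); -4·s/(s^2 + 9) ↔ -4cos(3t); 2·3/(s^2 + 9) ↔ 2sin(3t).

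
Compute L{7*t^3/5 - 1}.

By linearity of the Laplace transform, transform each term separately.
L{-1} = -1/s; (7/5)·[L{t^3} = 3!/s^4 = 6/s^4].

-1/s + 42/(5*s^4)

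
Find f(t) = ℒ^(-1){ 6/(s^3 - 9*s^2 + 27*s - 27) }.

Rewrite the denominator: s^3 - 9*s^2 + 27*s - 27 = (s - 3)^3.
The form in (s - 3) signals a first-shifting-theorem factor e^(3t).
Since L{t^2} = 2!/s^3 = 2/s^3, the inverse is t^2*e^(3*t), scaled by 3.

f(t) = 3*t^2*exp(3*t)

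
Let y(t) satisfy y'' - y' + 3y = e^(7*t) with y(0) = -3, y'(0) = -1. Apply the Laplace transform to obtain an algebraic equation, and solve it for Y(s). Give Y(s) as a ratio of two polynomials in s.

Y(s) = (-3*s^2 + 23*s - 13)/(s^3 - 8*s^2 + 10*s - 21)

Take the Laplace transform of both sides.
Using L{y''} = s^2 Y - s·y(0) - y'(0) and L{y'} = sY - y(0), with y(0) = -3, y'(0) = -1, the left side becomes (s^2 - s + 3)Y - (-3*s + 2).
The right side is L{e^(7*t)} = 1/(s - 7).
So (s^2 - s + 3)Y = 1/(s - 7) + (-3*s + 2).
Solve for Y(s) and write it as one ratio of polynomials.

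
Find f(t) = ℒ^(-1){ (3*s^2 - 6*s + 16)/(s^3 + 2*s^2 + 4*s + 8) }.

Factor the denominator: s^3 + 2*s^2 + 4*s + 8 = (s + 2)*(s^2 + 4).
Partial fraction decomposition gives [5/(s + 2)] + [-2*s/(s^2 + 4)] + [-2/(s^2 + 4)].
Invert each term: 5/(s + 2) ↔ 5e^(-2t); -2·s/(s^2 + 4) ↔ -2cos(2t); -1·2/(s^2 + 4) ↔ -sin(2t).

f(t) = -sin(2*t) - 2*cos(2*t) + 5*exp(-2*t)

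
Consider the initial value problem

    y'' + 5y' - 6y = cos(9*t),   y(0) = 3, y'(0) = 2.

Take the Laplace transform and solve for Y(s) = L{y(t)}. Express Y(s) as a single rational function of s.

Y(s) = (3*s^3 + 17*s^2 + 244*s + 1377)/(s^4 + 5*s^3 + 75*s^2 + 405*s - 486)

Laplace-transform each side.
Using L{y''} = s^2 Y - s·y(0) - y'(0) and L{y'} = sY - y(0), with y(0) = 3, y'(0) = 2, the left side becomes (s^2 + 5*s - 6)Y - (3*s + 17).
The right side is L{cos(9*t)} = s/(s^2 + 81).
So (s^2 + 5*s - 6)Y = s/(s^2 + 81) + (3*s + 17).
Isolate Y and clear denominators.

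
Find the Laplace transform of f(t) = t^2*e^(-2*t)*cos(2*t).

L{cos(2t)} = s/(s^2 + 4).
Multiplying by e^(-2t) shifts s → s + 2, so L{e^(-2*t)*cos(2*t)} = (s + 2)/((s + 2)^2 + 4).
Then apply L{t^2·g(t)} = (-1)^2 d^2/ds^2[G(s)] with G(s) = (s + 2)/((s + 2)^2 + 4):
differentiating 2 times and applying the sign gives 2*(s + 2)*(s^2 + 4*s - 8)/(s^2 + 4*s + 8)^3.

2*(s + 2)*(s^2 + 4*s - 8)/(s^2 + 4*s + 8)^3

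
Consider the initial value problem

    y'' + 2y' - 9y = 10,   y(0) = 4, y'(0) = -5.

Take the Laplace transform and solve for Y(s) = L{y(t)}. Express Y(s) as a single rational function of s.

Transform both sides with L{·}.
Using L{y''} = s^2 Y - s·y(0) - y'(0) and L{y'} = sY - y(0), with y(0) = 4, y'(0) = -5, the left side becomes (s^2 + 2*s - 9)Y - (4*s + 3).
The right side is L{10} = 10/s.
So (s^2 + 2*s - 9)Y = 10/s + (4*s + 3).
Divide through and combine into a single rational function.

Y(s) = (4*s^2 + 3*s + 10)/(s^3 + 2*s^2 - 9*s)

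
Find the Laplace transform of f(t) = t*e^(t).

(s - 1)^(-2)

L{e^(t)} = 1/(s - 1).
Then apply L{t·g(t)} = -d/ds[H(s)] with H(s) = 1/(s - 1):
differentiating 1 time and applying the sign gives (s - 1)^(-2).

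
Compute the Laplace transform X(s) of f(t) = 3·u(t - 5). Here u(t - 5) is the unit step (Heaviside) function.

By the second shifting theorem, L{u(t - c)·g(t - c)} = e^(-cs)·G(s) with c = 5 and G(s) = L{g(t)}.
L{3} = 3/s.

X(s) = 3*exp(-5*s)/s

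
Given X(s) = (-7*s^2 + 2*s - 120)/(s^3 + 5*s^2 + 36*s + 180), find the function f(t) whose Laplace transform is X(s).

Factor the denominator: s^3 + 5*s^2 + 36*s + 180 = (s + 5)*(s^2 + 36).
Partial fraction decomposition gives [-5/(s + 5)] + [-2*s/(s^2 + 36)] + [12/(s^2 + 36)].
Invert each term: -5/(s + 5) ↔ -5e^(-5t); -2·s/(s^2 + 36) ↔ -2cos(6t); 2·6/(s^2 + 36) ↔ 2sin(6t).

f(t) = 2*sin(6*t) - 2*cos(6*t) - 5*exp(-5*t)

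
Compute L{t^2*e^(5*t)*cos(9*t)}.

L{cos(9t)} = s/(s^2 + 81).
Multiplying by e^(5t) shifts s → s - 5, so L{e^(5*t)*cos(9*t)} = (s - 5)/((s - 5)^2 + 81).
Then apply L{t^2·g(t)} = (-1)^2 d^2/ds^2[H(s)] with H(s) = (s - 5)/((s - 5)^2 + 81):
differentiating 2 times and applying the sign gives 2*(s - 5)*(s^2 - 10*s - 218)/(s^2 - 10*s + 106)^3.

2*(s - 5)*(s^2 - 10*s - 218)/(s^2 - 10*s + 106)^3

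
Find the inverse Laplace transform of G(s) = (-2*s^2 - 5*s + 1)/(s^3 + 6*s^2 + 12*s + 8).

Factor the denominator: s^3 + 6*s^2 + 12*s + 8 = (s + 2)^3.
Partial fraction decomposition gives [-2/(s + 2)] + [3/(s + 2)^2] + [3/(s + 2)^3].
Invert each term: -2/(s + 2) ↔ -2e^(-2t); 3/(s + 2)^2 ↔ 3t·e^(-2t); 3/(s + 2)^3 ↔ (3/2)t^2·e^(-2t).

3*t^2*exp(-2*t)/2 + 3*t*exp(-2*t) - 2*exp(-2*t)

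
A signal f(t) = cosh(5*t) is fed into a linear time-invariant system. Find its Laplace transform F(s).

L{cosh(5t)} = s/(s^2 - 25).

F(s) = s/(s^2 - 25)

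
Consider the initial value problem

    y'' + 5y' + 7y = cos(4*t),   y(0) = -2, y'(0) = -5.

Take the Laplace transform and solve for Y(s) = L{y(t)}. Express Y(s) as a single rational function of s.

Y(s) = (-2*s^3 - 15*s^2 - 31*s - 240)/(s^4 + 5*s^3 + 23*s^2 + 80*s + 112)

Laplace-transform each side.
With L{y''} = s^2 Y - s·y(0) - y'(0) and L{y'} = sY - y(0), with y(0) = -2, y'(0) = -5: the LHS transforms to (s^2 + 5*s + 7)Y - (-2*s - 15).
The right side is L{cos(4*t)} = s/(s^2 + 16).
So (s^2 + 5*s + 7)Y = s/(s^2 + 16) + (-2*s - 15).
Divide through and combine into a single rational function.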